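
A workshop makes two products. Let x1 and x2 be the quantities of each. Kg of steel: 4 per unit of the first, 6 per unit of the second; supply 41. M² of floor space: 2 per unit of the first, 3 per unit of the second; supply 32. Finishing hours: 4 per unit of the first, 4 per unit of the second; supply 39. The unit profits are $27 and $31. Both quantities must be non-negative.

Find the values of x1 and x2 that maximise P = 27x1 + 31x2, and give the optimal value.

x1 = 35/4, x2 = 1, maximum P = 1069/4

Vertices and P = 27x1 + 31x2:
  (0, 0) → P = 0
  (0, 41/6) → P = 1271/6
  (39/4, 0) → P = 1053/4
  (35/4, 1) → P = 1069/4

The binding constraints are 4x1 + 6x2 = 41 and 4x1 + 4x2 = 39.
Solving simultaneously gives x1 = 35/4, x2 = 1.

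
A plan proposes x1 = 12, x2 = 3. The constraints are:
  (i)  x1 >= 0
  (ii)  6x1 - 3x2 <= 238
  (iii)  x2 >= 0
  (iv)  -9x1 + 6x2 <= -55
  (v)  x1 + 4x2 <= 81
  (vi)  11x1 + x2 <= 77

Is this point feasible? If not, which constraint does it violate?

Constraint (vi): 11x1 + x2 = 135, which is not ≤ 77. All other constraints are satisfied.

not feasible — violates (vi)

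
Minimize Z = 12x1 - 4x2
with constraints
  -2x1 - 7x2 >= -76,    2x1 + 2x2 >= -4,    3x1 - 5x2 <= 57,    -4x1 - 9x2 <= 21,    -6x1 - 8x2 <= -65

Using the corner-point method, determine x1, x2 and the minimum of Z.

x1 = -153/26, x2 = 163/13, minimum Z = -1570/13

The optimum lies where -2x1 - 7x2 = -76 and -6x1 - 8x2 = -65.
Solving simultaneously gives x1 = -153/26, x2 = 163/13.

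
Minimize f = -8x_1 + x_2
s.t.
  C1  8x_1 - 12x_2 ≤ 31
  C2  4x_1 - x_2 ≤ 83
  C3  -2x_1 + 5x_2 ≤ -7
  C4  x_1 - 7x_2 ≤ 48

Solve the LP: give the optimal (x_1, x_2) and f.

x_1 = 71/16, x_2 = 3/8, minimum f = -281/8

The optimum lies where 8x_1 - 12x_2 = 31 and -2x_1 + 5x_2 = -7.
Solving simultaneously gives x_1 = 71/16, x_2 = 3/8.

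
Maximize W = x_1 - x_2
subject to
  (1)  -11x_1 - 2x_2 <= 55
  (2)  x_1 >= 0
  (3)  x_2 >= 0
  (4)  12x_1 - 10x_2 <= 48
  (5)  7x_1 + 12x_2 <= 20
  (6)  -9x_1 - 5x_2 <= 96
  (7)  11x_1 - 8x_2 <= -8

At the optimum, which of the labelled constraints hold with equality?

(2) and (7)

Feasible corners and W = x_1 - x_2:
  (0, 5/3) → W = -5/3
  (0, 1) → W = -1
  (16/47, 69/47) → W = -53/47

The maximum is at (0, 1). Substituting into each constraint, equality holds for (2) and (7); the remaining constraints have slack.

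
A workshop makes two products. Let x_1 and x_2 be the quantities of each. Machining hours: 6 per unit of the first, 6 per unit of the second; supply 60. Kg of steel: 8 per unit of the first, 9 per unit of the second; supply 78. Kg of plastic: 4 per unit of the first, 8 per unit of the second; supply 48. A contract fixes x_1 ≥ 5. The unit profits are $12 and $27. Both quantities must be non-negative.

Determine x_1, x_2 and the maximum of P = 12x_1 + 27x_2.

x_1 = 5, x_2 = 7/2, maximum P = 309/2

Vertices and P = 12x_1 + 27x_2:
  (39/4, 0) → P = 117
  (5, 0) → P = 60
  (48/7, 18/7) → P = 1062/7
  (5, 7/2) → P = 309/2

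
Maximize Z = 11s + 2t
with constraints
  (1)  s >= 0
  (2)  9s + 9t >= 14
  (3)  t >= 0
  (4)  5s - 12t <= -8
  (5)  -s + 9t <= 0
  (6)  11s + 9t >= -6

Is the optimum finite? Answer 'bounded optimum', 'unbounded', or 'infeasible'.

infeasible

The boundaries s = 0 and 9s + 9t = 14 meet at (0, 14/9), but that point violates -s + 9t ≤ 0. Every candidate vertex is excluded by some other constraint, so the feasible region is empty.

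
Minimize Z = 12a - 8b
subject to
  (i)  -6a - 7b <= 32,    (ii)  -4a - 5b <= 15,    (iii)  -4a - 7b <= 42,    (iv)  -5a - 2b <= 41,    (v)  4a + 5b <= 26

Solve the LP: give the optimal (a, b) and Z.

a = -257/17, b = 294/17, minimum Z = -5436/17

Extreme points and Z = 12a - 8b:
  (105/8, -27/2) → Z = 531/2
  (-175/17, 89/17) → Z = -2812/17
  (49, -34) → Z = 860
  (-257/17, 294/17) → Z = -5436/17

At the optimal vertex, -5a - 2b = 41 and 4a + 5b = 26.
Solving simultaneously gives a = -257/17, b = 294/17.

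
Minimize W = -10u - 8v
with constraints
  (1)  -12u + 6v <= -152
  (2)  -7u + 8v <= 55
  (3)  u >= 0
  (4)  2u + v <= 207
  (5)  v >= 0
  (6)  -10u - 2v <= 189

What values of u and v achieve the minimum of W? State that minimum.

Corner points and W = -10u - 8v:
  (773/27, 862/27) → W = -14626/27
  (38/3, 0) → W = -380/3
  (1601/23, 1559/23) → W = -28482/23
  (207/2, 0) → W = -1035

At the optimal vertex, -7u + 8v = 55 and 2u + v = 207.
Solving simultaneously gives u = 1601/23, v = 1559/23.

u = 1601/23, v = 1559/23, minimum W = -28482/23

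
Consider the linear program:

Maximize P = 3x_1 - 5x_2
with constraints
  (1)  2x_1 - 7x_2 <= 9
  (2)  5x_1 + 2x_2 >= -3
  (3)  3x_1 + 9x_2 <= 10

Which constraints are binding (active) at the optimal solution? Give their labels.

(1) and (3)

Vertices and P = 3x_1 - 5x_2:
  (-1/13, -17/13) → P = 82/13
  (151/39, -7/39) → P = 488/39
  (-47/39, 59/39) → P = -436/39

The maximum is at (151/39, -7/39). Substituting into each constraint, equality holds for (1) and (3); the remaining constraints have slack.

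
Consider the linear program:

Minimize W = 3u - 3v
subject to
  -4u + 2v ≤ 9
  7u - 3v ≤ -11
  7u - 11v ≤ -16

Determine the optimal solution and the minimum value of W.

u = 5/2, v = 19/2, minimum W = -21

Feasible corners and W = 3u - 3v:
  (5/2, 19/2) → W = -21
  (-67/30, 1/30) → W = -34/5
  (-73/56, 5/8) → W = -81/14

The optimum lies where -4u + 2v = 9 and 7u - 3v = -11.
Solving simultaneously gives u = 5/2, v = 19/2.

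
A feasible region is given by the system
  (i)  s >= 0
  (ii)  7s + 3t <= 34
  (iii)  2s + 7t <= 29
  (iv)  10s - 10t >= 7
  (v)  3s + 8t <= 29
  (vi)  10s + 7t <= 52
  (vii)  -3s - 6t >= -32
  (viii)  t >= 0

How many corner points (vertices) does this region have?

The feasible vertices (each the meet of two boundaries and inside every other half-plane) are:
  (82/19, 24/19)
  (34/7, 0)
  (173/55, 269/110)
  (7/10, 0)
  (213/59, 134/59)

5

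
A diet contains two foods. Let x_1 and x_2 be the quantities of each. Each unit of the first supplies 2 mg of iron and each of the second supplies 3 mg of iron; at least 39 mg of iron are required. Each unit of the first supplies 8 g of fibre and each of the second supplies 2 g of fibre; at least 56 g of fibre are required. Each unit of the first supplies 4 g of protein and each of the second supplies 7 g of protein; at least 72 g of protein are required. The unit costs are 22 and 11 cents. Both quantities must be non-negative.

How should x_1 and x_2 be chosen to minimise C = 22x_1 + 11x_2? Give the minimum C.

Vertices and C = 22x_1 + 11x_2:
  (0, 28) → C = 308
  (39/2, 0) → C = 429
  (9/2, 10) → C = 209
The feasible region is unbounded (it extends along (0, 1), (1, 0)), but C strictly increases along every unbounded feasible direction, so there is no improving ray and the minimum is attained at a vertex.

At the optimal vertex, 2x_1 + 3x_2 = 39 and 8x_1 + 2x_2 = 56.
Solving simultaneously gives x_1 = 9/2, x_2 = 10.

x_1 = 9/2, x_2 = 10, minimum C = 209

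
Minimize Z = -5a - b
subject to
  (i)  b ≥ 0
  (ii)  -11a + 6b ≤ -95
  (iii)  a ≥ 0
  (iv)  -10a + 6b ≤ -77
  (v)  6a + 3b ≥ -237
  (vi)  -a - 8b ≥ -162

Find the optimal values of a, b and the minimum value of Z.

Corner points and Z = -5a - b:
  (95/11, 0) → Z = -475/11
  (162, 0) → Z = -810
  (18, 103/6) → Z = -643/6
  (794/43, 1543/86) → Z = -9483/86

a = 162, b = 0, minimum Z = -810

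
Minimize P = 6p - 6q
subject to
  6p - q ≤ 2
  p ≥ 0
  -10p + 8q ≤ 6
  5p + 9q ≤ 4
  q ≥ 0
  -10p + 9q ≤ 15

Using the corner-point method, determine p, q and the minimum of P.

Corner points and P = 6p - 6q:
  (22/59, 14/59) → P = 48/59
  (1/3, 0) → P = 2
  (0, 4/9) → P = -8/3
  (0, 0) → P = 0

At the optimal vertex, p = 0 and 5p + 9q = 4.
Solving simultaneously gives p = 0, q = 4/9.

p = 0, q = 4/9, minimum P = -8/3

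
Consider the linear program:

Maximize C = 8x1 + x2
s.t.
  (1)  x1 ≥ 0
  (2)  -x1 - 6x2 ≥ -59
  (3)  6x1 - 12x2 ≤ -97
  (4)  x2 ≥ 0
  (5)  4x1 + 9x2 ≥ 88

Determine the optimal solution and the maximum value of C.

Feasible corners and C = 8x1 + x2:
  (0, 59/6) → C = 59/6
  (0, 88/9) → C = 88/9
  (21/8, 451/48) → C = 1459/48
  (61/34, 458/51) → C = 70/3

x1 = 21/8, x2 = 451/48, maximum C = 1459/48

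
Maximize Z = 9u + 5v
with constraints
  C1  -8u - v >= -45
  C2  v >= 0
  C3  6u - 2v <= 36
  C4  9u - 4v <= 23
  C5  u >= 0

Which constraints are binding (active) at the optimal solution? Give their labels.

Corner points and Z = 9u + 5v:
  (203/41, 221/41) → Z = 2932/41
  (0, 45) → Z = 225
  (23/9, 0) → Z = 23
  (0, 0) → Z = 0

The maximum is at (0, 45). Substituting into each constraint, equality holds for C1 and C5; the remaining constraints have slack.

C1 and C5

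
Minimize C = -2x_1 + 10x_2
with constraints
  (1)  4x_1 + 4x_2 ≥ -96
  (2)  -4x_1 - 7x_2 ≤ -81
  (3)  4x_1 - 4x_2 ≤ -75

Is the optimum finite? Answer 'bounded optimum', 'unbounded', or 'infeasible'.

Corner points and C = -2x_1 + 10x_2:
  (-83, 59) → C = 756
  (-201/44, 156/11) → C = 3321/22
The feasible region has finitely many vertices and no improving ray; the minimum is 3321/22 at (-201/44, 156/11).

bounded optimum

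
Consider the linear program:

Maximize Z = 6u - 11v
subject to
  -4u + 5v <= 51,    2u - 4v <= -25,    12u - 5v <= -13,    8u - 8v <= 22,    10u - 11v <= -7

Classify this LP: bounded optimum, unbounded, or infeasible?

Feasible corners and Z = 6u - 11v:
  (-79/6, -1/3) → Z = -226/3
  (19/4, 14) → Z = -251/2
  (73/38, 137/19) → Z = -1288/19
The feasible region has finitely many vertices and no improving ray; the maximum is -1288/19 at (73/38, 137/19).

bounded optimum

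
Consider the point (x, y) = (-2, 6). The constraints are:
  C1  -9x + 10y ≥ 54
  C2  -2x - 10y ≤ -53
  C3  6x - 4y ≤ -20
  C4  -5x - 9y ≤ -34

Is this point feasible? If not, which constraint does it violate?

C1: 78 ≥ 54 ✓
C2: -56 ≤ -53 ✓
C3: -36 ≤ -20 ✓
C4: -44 ≤ -34 ✓

feasible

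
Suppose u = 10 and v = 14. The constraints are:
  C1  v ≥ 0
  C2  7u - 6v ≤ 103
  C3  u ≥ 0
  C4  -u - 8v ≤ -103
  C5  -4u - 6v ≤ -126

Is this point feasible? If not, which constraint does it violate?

Constraint C5: -4u - 6v = -124, which is not ≤ -126. All other constraints are satisfied.

not feasible — violates C5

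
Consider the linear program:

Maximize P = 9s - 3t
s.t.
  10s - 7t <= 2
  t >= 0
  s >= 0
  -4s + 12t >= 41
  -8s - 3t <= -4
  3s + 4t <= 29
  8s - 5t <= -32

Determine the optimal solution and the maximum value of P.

Vertices and P = 9s - 3t:
  (0, 29/4) → P = -87/4
  (0, 32/5) → P = -96/5
  (17/47, 328/47) → P = -831/47

s = 17/47, t = 328/47, maximum P = -831/47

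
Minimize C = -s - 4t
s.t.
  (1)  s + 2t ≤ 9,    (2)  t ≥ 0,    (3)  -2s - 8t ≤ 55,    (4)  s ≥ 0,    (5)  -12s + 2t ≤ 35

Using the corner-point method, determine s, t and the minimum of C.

s = 0, t = 9/2, minimum C = -18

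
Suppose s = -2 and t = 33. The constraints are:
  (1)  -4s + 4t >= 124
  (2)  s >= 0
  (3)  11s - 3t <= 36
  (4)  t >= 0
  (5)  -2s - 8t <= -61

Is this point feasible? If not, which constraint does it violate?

Constraint (2): s = -2, which is not ≥ 0. All other constraints are satisfied.

not feasible — violates (2)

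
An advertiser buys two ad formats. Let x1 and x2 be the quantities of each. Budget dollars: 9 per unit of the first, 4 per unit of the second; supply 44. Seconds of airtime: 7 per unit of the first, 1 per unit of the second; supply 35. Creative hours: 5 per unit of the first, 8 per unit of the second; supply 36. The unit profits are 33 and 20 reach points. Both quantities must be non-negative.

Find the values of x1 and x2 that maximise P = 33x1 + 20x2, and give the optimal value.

x1 = 4, x2 = 2, maximum P = 172

Vertices and P = 33x1 + 20x2:
  (0, 0) → P = 0
  (0, 9/2) → P = 90
  (44/9, 0) → P = 484/3
  (4, 2) → P = 172

The binding constraints are 9x1 + 4x2 = 44 and 5x1 + 8x2 = 36.
Solving simultaneously gives x1 = 4, x2 = 2.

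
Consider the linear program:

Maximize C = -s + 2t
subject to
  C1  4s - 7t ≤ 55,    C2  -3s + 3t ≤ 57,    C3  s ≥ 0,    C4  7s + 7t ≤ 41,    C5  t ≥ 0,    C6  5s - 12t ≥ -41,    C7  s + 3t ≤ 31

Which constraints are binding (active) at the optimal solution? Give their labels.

C3 and C6

Corner points and C = -s + 2t:
  (0, 0) → C = 0
  (0, 41/12) → C = 41/6
  (41/7, 0) → C = -41/7
  (205/119, 492/119) → C = 779/119

The maximum is at (0, 41/12). Substituting into each constraint, equality holds for C3 and C6; the remaining constraints have slack.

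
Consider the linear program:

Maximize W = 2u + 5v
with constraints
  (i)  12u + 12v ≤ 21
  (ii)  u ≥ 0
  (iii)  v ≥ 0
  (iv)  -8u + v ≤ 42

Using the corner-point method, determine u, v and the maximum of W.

Extreme points and W = 2u + 5v:
  (0, 7/4) → W = 35/4
  (7/4, 0) → W = 7/2
  (0, 0) → W = 0

The optimum lies where 12u + 12v = 21 and u = 0.
Solving simultaneously gives u = 0, v = 7/4.

u = 0, v = 7/4, maximum W = 35/4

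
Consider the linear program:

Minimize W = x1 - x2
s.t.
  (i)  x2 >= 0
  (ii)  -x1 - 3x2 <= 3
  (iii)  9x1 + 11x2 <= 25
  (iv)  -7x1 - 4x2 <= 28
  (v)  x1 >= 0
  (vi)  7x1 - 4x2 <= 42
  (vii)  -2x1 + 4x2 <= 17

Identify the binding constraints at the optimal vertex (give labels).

(iii) and (v)

Vertices and W = x1 - x2:
  (25/9, 0) → W = 25/9
  (0, 0) → W = 0
  (0, 25/11) → W = -25/11

The minimum is at (0, 25/11). Substituting into each constraint, equality holds for (iii) and (v); the remaining constraints have slack.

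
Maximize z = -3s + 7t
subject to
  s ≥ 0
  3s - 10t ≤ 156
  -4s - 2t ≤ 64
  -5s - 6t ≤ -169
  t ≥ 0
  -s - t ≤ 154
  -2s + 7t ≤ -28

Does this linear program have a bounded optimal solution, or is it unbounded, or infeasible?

bounded optimum

Corner points and z = -3s + 7t:
  (52, 0) → z = -156
  (812, 228) → z = -840
  (169/5, 0) → z = -507/5
  (1351/47, 198/47) → z = -2667/47
The feasible region has finitely many vertices and no improving ray; the maximum is -2667/47 at (1351/47, 198/47).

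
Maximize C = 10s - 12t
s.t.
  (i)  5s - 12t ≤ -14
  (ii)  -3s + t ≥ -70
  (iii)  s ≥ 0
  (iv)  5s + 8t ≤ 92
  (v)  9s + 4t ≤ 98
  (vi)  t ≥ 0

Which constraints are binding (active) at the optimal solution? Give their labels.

Vertices and C = 10s - 12t:
  (0, 7/6) → C = -14
  (35/4, 77/16) → C = 119/4
  (0, 23/2) → C = -138
  (8, 13/2) → C = 2

The maximum is at (35/4, 77/16). Substituting into each constraint, equality holds for (i) and (v); the remaining constraints have slack.

(i) and (v)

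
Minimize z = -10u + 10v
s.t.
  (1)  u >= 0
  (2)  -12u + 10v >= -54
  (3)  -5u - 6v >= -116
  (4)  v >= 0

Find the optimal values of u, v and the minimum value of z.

u = 9/2, v = 0, minimum z = -45

The optimum lies where -12u + 10v = -54 and v = 0.
Solving simultaneously gives u = 9/2, v = 0.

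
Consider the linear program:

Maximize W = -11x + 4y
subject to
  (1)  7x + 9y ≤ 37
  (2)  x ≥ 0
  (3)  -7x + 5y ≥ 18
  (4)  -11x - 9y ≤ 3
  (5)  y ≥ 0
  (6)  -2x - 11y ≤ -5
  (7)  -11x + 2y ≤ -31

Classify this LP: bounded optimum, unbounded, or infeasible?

infeasible

The boundaries 7x + 9y = 37 and x = 0 meet at (0, 37/9), but that point violates -11x + 2y ≤ -31. Every candidate vertex is excluded by some other constraint, so the feasible region is empty.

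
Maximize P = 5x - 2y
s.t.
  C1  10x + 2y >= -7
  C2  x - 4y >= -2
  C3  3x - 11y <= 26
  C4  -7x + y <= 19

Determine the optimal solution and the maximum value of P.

Vertices and P = 5x - 2y:
  (-16/21, 13/42) → P = -31/7
  (-25/116, -281/116) → P = 437/116
  (126, 32) → P = 566

The optimum lies where x - 4y = -2 and 3x - 11y = 26.
Solving simultaneously gives x = 126, y = 32.

x = 126, y = 32, maximum P = 566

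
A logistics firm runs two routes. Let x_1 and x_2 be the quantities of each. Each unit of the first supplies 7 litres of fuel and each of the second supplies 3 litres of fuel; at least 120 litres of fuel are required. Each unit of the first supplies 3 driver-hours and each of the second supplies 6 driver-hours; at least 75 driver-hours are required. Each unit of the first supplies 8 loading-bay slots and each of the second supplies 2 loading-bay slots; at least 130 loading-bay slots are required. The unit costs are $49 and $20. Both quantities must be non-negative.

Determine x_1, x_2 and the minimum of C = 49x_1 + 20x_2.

x_1 = 15, x_2 = 5, minimum C = 835

Corner points and C = 49x_1 + 20x_2:
  (0, 65) → C = 1300
  (25, 0) → C = 1225
  (15, 5) → C = 835
The feasible region is unbounded (it extends along (0, 1), (1, 0)), but C strictly increases along every unbounded feasible direction, so there is no improving ray and the minimum is attained at a vertex.

The binding constraints are 7x_1 + 3x_2 = 120 and 3x_1 + 6x_2 = 75.
Solving simultaneously gives x_1 = 15, x_2 = 5.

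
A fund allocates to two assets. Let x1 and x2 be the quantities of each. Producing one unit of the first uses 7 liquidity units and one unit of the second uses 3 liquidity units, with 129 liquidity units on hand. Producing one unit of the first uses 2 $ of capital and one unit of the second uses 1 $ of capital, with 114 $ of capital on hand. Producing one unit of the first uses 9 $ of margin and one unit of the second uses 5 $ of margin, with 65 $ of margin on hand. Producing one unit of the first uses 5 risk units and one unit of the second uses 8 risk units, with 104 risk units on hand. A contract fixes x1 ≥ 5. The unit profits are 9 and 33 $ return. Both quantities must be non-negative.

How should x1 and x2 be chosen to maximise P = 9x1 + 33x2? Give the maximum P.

x1 = 5, x2 = 4, maximum P = 177

Vertices and P = 9x1 + 33x2:
  (65/9, 0) → P = 65
  (5, 0) → P = 45
  (5, 4) → P = 177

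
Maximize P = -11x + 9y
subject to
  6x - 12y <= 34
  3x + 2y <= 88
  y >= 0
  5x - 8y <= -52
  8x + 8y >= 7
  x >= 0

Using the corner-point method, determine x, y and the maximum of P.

x = 0, y = 44, maximum P = 396

Corner points and P = -11x + 9y:
  (300/17, 298/17) → P = -618/17
  (0, 44) → P = 396
  (0, 13/2) → P = 117/2

The binding constraints are 3x + 2y = 88 and x = 0.
Solving simultaneously gives x = 0, y = 44.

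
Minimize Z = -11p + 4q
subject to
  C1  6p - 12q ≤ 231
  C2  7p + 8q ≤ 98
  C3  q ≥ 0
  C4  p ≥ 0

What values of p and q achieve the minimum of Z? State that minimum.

Corner points and Z = -11p + 4q:
  (14, 0) → Z = -154
  (0, 49/4) → Z = 49
  (0, 0) → Z = 0

The optimum lies where 7p + 8q = 98 and q = 0.
Solving simultaneously gives p = 14, q = 0.

p = 14, q = 0, minimum Z = -154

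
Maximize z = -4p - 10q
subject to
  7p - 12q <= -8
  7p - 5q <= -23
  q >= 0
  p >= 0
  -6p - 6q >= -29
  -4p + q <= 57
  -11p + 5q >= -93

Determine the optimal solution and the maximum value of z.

Feasible corners and z = -4p - 10q:
  (0, 23/5) → z = -46
  (7/72, 341/72) → z = -191/4
  (0, 29/6) → z = -145/3

p = 0, q = 23/5, maximum z = -46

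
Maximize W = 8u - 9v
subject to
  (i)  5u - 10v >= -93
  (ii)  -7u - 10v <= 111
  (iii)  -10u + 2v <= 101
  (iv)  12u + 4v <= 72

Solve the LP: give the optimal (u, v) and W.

u = 291/23, v = -459/23, maximum W = 6459/23

Vertices and W = 8u - 9v:
  (-412/45, 85/18) → W = -10417/90
  (87/35, 369/35) → W = -75
  (-616/57, -403/114) → W = -6229/114
  (291/23, -459/23) → W = 6459/23

At the optimal vertex, -7u - 10v = 111 and 12u + 4v = 72.
Solving simultaneously gives u = 291/23, v = -459/23.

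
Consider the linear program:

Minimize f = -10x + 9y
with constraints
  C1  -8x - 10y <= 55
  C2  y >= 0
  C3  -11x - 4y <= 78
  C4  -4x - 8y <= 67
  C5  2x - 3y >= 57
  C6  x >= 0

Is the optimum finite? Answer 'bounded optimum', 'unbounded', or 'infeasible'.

From the feasible point (57/2, 0), moving in the direction (1, 0) keeps every constraint satisfied while f decreases without bound.

unbounded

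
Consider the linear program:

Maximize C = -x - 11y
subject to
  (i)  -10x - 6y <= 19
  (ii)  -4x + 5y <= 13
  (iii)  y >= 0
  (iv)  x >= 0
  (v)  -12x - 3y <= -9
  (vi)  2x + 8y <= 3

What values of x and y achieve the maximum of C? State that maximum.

x = 3/4, y = 0, maximum C = -3/4

Corner points and C = -x - 11y:
  (3/4, 0) → C = -3/4
  (3/2, 0) → C = -3/2
  (7/10, 1/5) → C = -29/10

At the optimal vertex, y = 0 and -12x - 3y = -9.
Solving simultaneously gives x = 3/4, y = 0.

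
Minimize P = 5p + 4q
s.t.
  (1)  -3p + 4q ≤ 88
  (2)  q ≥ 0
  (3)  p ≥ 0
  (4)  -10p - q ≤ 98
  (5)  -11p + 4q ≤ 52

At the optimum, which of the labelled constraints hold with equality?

Extreme points and P = 5p + 4q:
  (9/2, 203/8) → P = 124
  (0, 0) → P = 0
  (0, 13) → P = 52
The feasible region is unbounded (it extends along (4, 3), (1, 0)), but P strictly increases along every unbounded feasible direction, so there is no improving ray and the minimum is attained at a vertex.

The minimum is at (0, 0). Substituting into each constraint, equality holds for (2) and (3); the remaining constraints have slack.

(2) and (3)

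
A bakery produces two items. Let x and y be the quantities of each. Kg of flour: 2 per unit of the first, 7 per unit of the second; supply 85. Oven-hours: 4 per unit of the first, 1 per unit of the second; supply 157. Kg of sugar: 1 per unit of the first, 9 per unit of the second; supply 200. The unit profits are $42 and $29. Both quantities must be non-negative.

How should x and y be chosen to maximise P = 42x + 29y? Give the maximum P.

Extreme points and P = 42x + 29y:
  (0, 0) → P = 0
  (0, 85/7) → P = 2465/7
  (157/4, 0) → P = 3297/2
  (39, 1) → P = 1667

x = 39, y = 1, maximum P = 1667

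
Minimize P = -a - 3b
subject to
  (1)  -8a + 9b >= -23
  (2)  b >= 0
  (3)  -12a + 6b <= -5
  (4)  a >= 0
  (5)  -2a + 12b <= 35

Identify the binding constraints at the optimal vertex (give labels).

Vertices and P = -a - 3b:
  (23/8, 0) → P = -23/8
  (197/26, 163/39) → P = -523/26
  (5/12, 0) → P = -5/12
  (45/22, 215/66) → P = -130/11

The minimum is at (197/26, 163/39). Substituting into each constraint, equality holds for (1) and (5); the remaining constraints have slack.

(1) and (5)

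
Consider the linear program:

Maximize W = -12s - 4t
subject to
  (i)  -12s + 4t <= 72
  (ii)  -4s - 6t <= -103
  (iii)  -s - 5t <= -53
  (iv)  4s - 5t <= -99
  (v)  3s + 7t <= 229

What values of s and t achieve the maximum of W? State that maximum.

Feasible corners and W = -12s - 4t:
  (9/11, 225/11) → W = -1008/11
  (103/24, 247/8) → W = -175
  (452/43, 1213/43) → W = -10276/43

s = 9/11, t = 225/11, maximum W = -1008/11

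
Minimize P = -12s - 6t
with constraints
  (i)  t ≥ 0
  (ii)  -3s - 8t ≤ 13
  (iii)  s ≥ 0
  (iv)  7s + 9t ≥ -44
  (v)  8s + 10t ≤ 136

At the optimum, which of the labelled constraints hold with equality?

Corner points and P = -12s - 6t:
  (0, 0) → P = 0
  (17, 0) → P = -204
  (0, 68/5) → P = -408/5

The minimum is at (17, 0). Substituting into each constraint, equality holds for (i) and (v); the remaining constraints have slack.

(i) and (v)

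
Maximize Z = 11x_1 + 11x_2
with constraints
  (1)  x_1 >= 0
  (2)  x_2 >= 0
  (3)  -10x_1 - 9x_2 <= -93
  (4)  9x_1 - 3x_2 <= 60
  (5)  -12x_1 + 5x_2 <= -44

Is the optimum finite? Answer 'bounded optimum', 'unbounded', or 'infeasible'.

bounded optimum

Extreme points and Z = 11x_1 + 11x_2:
  (273/37, 79/37) → Z = 3872/37
  (861/158, 338/79) → Z = 16907/158
  (56/3, 36) → Z = 1804/3
The feasible region has finitely many vertices and no improving ray; the maximum is 1804/3 at (56/3, 36).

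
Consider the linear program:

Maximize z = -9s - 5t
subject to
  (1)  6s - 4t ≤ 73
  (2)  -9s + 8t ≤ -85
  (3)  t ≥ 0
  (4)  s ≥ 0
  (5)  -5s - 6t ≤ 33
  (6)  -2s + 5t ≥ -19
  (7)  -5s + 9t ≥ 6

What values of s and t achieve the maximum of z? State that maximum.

s = 813/41, t = 479/41, maximum z = -9712/41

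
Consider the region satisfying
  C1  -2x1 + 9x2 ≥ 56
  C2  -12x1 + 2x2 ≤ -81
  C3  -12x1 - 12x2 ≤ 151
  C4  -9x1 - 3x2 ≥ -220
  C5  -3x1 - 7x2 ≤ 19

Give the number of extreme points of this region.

The feasible vertices (each the meet of two boundaries and inside every other half-plane) are:
  (841/104, 417/52)
  (604/29, 944/87)
  (683/54, 637/18)

3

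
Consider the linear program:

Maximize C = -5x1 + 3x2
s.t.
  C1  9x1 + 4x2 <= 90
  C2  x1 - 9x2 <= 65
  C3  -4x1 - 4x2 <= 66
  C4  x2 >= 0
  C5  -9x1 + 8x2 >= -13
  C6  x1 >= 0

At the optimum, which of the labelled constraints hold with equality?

C1 and C6

Vertices and C = -5x1 + 3x2:
  (193/27, 77/12) → C = -1781/108
  (0, 45/2) → C = 135/2
  (13/9, 0) → C = -65/9
  (0, 0) → C = 0

The maximum is at (0, 45/2). Substituting into each constraint, equality holds for C1 and C6; the remaining constraints have slack.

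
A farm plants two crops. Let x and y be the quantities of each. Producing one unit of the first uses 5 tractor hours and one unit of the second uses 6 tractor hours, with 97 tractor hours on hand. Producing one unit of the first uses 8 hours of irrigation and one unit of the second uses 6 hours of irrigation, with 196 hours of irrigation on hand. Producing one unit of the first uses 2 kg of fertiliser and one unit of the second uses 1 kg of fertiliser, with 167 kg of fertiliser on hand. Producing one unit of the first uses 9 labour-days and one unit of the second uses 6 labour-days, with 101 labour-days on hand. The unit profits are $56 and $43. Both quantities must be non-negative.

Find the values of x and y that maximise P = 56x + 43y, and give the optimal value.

Extreme points and P = 56x + 43y:
  (0, 0) → P = 0
  (0, 97/6) → P = 4171/6
  (101/9, 0) → P = 5656/9
  (1, 46/3) → P = 2146/3

The binding constraints are 5x + 6y = 97 and 9x + 6y = 101.
Solving simultaneously gives x = 1, y = 46/3.

x = 1, y = 46/3, maximum P = 2146/3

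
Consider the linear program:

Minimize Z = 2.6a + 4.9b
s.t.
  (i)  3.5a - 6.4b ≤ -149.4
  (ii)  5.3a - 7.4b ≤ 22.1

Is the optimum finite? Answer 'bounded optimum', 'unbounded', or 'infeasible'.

From the feasible point (62350/401, 86917/802), moving in the direction (-6.4, -3.5) keeps every constraint satisfied while Z decreases without bound.

unbounded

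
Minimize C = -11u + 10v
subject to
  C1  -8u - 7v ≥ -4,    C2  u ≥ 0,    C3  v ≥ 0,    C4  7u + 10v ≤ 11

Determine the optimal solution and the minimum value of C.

Extreme points and C = -11u + 10v:
  (0, 4/7) → C = 40/7
  (1/2, 0) → C = -11/2
  (0, 0) → C = 0

u = 1/2, v = 0, minimum C = -11/2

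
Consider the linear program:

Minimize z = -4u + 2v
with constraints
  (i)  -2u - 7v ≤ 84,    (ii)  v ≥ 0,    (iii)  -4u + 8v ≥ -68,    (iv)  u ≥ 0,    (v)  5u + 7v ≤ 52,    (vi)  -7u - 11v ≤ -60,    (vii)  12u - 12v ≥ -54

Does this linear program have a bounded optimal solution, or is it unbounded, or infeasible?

Vertices and z = -4u + 2v:
  (52/5, 0) → z = -208/5
  (60/7, 0) → z = -240/7
  (41/24, 149/24) → z = 67/12
  (7/12, 61/12) → z = 47/6
The feasible region has finitely many vertices and no improving ray; the minimum is -208/5 at (52/5, 0).

bounded optimum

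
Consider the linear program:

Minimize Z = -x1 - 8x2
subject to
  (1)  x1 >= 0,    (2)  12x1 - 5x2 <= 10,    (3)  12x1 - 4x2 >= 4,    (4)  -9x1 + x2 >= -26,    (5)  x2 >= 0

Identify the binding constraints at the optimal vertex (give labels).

Vertices and Z = -x1 - 8x2:
  (40/11, 74/11) → Z = -632/11
  (5/6, 0) → Z = -5/6
  (25/6, 23/2) → Z = -577/6
  (1/3, 0) → Z = -1/3

The minimum is at (25/6, 23/2). Substituting into each constraint, equality holds for (3) and (4); the remaining constraints have slack.

(3) and (4)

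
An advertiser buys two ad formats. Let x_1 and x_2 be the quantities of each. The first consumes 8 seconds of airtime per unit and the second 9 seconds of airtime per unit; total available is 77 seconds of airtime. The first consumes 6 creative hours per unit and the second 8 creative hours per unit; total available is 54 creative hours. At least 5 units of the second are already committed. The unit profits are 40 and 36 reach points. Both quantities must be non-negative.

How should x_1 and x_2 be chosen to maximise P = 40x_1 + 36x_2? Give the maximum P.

x_1 = 7/3, x_2 = 5, maximum P = 820/3

Feasible corners and P = 40x_1 + 36x_2:
  (0, 27/4) → P = 243
  (0, 5) → P = 180
  (7/3, 5) → P = 820/3

The optimum lies where 6x_1 + 8x_2 = 54 and x_2 = 5.
Solving simultaneously gives x_1 = 7/3, x_2 = 5.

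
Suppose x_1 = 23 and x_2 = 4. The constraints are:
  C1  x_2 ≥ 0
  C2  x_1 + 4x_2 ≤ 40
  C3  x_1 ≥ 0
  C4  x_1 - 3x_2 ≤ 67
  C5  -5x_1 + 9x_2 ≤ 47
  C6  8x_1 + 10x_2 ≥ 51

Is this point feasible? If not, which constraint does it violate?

C1: 4 ≥ 0 ✓
C2: 39 ≤ 40 ✓
C3: 23 ≥ 0 ✓
C4: 11 ≤ 67 ✓
C5: -79 ≤ 47 ✓
C6: 224 ≥ 51 ✓

feasible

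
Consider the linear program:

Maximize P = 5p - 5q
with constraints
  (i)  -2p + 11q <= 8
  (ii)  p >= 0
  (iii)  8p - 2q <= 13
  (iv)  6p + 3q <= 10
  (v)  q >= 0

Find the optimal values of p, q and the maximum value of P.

Extreme points and P = 5p - 5q:
  (0, 8/11) → P = -40/11
  (43/36, 17/18) → P = 5/4
  (0, 0) → P = 0
  (59/36, 1/18) → P = 95/12
  (13/8, 0) → P = 65/8

The binding constraints are 8p - 2q = 13 and q = 0.
Solving simultaneously gives p = 13/8, q = 0.

p = 13/8, q = 0, maximum P = 65/8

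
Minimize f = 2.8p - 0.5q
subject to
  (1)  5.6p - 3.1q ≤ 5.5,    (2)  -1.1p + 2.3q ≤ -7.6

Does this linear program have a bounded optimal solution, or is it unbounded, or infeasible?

unbounded

From the feasible point (-1091/947, -3651/947), moving in the direction (-2.3, -1.1) keeps every constraint satisfied while f decreases without bound.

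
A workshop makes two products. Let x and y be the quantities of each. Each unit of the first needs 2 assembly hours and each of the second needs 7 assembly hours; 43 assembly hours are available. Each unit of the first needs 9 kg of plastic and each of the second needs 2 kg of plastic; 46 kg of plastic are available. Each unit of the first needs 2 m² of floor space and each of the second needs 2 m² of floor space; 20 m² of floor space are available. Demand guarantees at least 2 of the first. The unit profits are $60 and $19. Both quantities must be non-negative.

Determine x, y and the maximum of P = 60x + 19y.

x = 4, y = 5, maximum P = 335

Extreme points and P = 60x + 19y:
  (46/9, 0) → P = 920/3
  (2, 0) → P = 120
  (4, 5) → P = 335
  (2, 39/7) → P = 1581/7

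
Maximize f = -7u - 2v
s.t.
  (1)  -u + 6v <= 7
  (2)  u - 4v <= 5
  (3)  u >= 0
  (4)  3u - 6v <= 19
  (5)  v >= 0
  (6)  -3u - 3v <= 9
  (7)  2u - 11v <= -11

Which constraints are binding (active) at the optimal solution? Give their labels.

Corner points and f = -7u - 2v:
  (0, 7/6) → f = -7/3
  (11, 3) → f = -83
  (0, 1) → f = -2

The maximum is at (0, 1). Substituting into each constraint, equality holds for (3) and (7); the remaining constraints have slack.

(3) and (7)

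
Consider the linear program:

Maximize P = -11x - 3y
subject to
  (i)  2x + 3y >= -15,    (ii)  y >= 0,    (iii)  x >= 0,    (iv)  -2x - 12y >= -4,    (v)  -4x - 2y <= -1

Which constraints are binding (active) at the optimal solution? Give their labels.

(iv) and (v)

Extreme points and P = -11x - 3y:
  (2, 0) → P = -22
  (1/4, 0) → P = -11/4
  (1/11, 7/22) → P = -43/22

The maximum is at (1/11, 7/22). Substituting into each constraint, equality holds for (iv) and (v); the remaining constraints have slack.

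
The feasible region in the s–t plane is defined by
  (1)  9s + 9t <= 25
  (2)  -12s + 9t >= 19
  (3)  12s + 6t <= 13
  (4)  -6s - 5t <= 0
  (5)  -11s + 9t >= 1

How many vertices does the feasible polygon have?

4

The feasible vertices (each the meet of two boundaries and inside every other half-plane) are:
  (-11/18, 61/18)
  (-125/9, 50/3)
  (1/60, 32/15)
  (-5/6, 1)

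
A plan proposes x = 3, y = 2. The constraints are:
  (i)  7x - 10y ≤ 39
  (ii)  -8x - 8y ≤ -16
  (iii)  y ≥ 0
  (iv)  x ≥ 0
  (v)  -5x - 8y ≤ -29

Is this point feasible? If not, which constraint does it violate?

(i): 1 ≤ 39 ✓
(ii): -40 ≤ -16 ✓
(iii): 2 ≥ 0 ✓
(iv): 3 ≥ 0 ✓
(v): -31 ≤ -29 ✓

feasible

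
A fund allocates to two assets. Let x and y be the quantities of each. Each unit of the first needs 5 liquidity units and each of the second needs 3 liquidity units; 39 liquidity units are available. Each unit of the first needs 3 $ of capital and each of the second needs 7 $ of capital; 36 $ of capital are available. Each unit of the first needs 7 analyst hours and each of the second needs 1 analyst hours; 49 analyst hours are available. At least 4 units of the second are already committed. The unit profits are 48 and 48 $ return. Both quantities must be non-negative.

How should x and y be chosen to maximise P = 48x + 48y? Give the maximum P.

Corner points and P = 48x + 48y:
  (0, 36/7) → P = 1728/7
  (0, 4) → P = 192
  (8/3, 4) → P = 320

At the optimal vertex, 3x + 7y = 36 and y = 4.
Solving simultaneously gives x = 8/3, y = 4.

x = 8/3, y = 4, maximum P = 320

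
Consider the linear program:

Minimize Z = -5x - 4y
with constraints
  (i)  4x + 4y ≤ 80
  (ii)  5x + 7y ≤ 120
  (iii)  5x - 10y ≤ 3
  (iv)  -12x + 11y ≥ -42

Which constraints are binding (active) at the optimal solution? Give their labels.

(i) and (iv)

Vertices and Z = -5x - 4y:
  (10, 10) → Z = -90
  (262/23, 198/23) → Z = -2102/23
  (387/65, 174/65) → Z = -2631/65
The feasible region is unbounded (it extends along (-7, 5), (-2, -1)), but Z strictly increases along every unbounded feasible direction, so there is no improving ray and the minimum is attained at a vertex.

The minimum is at (262/23, 198/23). Substituting into each constraint, equality holds for (i) and (iv); the remaining constraints have slack.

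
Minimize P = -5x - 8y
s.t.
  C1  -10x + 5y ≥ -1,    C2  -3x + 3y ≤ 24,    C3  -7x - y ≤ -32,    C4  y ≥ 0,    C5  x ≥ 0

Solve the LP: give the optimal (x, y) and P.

The binding constraints are -10x + 5y = -1 and -3x + 3y = 24.
Solving simultaneously gives x = 41/5, y = 81/5.

x = 41/5, y = 81/5, minimum P = -853/5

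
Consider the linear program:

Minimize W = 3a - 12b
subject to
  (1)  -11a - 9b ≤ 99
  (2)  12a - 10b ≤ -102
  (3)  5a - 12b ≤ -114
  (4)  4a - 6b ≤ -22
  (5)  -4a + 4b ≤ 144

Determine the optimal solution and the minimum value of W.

Vertices and W = 3a - 12b:
  (-738/59, 253/59) → W = -5250/59
  (-423/20, 297/20) → W = -4833/20
  (-42/47, 429/47) → W = -5274/47
  (129, 165) → W = -1593

At the optimal vertex, 12a - 10b = -102 and -4a + 4b = 144.
Solving simultaneously gives a = 129, b = 165.

a = 129, b = 165, minimum W = -1593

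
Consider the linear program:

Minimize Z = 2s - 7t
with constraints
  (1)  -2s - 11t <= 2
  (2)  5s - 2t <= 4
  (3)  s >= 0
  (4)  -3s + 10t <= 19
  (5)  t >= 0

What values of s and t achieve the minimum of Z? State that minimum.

Corner points and Z = 2s - 7t:
  (39/22, 107/44) → Z = -593/44
  (4/5, 0) → Z = 8/5
  (0, 19/10) → Z = -133/10
  (0, 0) → Z = 0

At the optimal vertex, 5s - 2t = 4 and -3s + 10t = 19.
Solving simultaneously gives s = 39/22, t = 107/44.

s = 39/22, t = 107/44, minimum Z = -593/44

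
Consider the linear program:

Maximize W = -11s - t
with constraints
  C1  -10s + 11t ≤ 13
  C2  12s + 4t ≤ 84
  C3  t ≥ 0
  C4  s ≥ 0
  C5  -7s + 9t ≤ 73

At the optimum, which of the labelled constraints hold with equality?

Corner points and W = -11s - t:
  (218/43, 249/43) → W = -2647/43
  (0, 13/11) → W = -13/11
  (7, 0) → W = -77
  (0, 0) → W = 0

The maximum is at (0, 0). Substituting into each constraint, equality holds for C3 and C4; the remaining constraints have slack.

C3 and C4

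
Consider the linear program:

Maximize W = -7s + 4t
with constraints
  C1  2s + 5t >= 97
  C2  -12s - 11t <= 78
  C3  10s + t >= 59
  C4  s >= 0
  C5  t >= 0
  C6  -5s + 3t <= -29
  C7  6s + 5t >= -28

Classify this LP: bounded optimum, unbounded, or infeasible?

bounded optimum

Feasible corners and W = -7s + 4t:
  (97/2, 0) → W = -679/2
  (436/31, 427/31) → W = -1344/31
The feasible region has finitely many vertices and no improving ray; the maximum is -1344/31 at (436/31, 427/31).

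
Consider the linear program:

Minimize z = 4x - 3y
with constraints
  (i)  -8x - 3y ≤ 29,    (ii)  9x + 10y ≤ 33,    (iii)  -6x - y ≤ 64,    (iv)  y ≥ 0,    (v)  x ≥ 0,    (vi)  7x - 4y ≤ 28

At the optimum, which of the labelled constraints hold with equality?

Feasible corners and z = 4x - 3y:
  (11/3, 0) → z = 44/3
  (0, 33/10) → z = -99/10
  (0, 0) → z = 0

The minimum is at (0, 33/10). Substituting into each constraint, equality holds for (ii) and (v); the remaining constraints have slack.

(ii) and (v)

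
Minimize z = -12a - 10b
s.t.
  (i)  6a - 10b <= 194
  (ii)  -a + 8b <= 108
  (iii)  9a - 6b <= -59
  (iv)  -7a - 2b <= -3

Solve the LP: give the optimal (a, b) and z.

a = 8/3, b = 83/6, minimum z = -511/3

Feasible corners and z = -12a - 10b:
  (8/3, 83/6) → z = -511/3
  (-96/29, 759/58) → z = -2643/29
  (-5/3, 22/3) → z = -160/3

The optimum lies where -a + 8b = 108 and 9a - 6b = -59.
Solving simultaneously gives a = 8/3, b = 83/6.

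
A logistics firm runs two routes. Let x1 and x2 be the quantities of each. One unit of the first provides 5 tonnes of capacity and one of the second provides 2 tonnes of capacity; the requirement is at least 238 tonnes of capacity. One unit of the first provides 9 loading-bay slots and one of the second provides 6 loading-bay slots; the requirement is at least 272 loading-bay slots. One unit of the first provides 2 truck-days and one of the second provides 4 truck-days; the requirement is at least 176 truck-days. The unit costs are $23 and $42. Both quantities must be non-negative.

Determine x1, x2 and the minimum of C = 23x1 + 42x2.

Vertices and C = 23x1 + 42x2:
  (0, 119) → C = 4998
  (88, 0) → C = 2024
  (75/2, 101/4) → C = 1923
The feasible region is unbounded (it extends along (0, 1), (1, 0)), but C strictly increases along every unbounded feasible direction, so there is no improving ray and the minimum is attained at a vertex.

The optimum lies where 5x1 + 2x2 = 238 and 2x1 + 4x2 = 176.
Solving simultaneously gives x1 = 75/2, x2 = 101/4.

x1 = 75/2, x2 = 101/4, minimum C = 1923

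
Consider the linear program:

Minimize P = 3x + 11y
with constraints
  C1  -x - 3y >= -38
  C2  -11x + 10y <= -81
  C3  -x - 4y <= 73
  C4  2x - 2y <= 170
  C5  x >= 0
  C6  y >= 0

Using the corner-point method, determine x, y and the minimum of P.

x = 81/11, y = 0, minimum P = 243/11

Vertices and P = 3x + 11y:
  (623/43, 337/43) → P = 5576/43
  (38, 0) → P = 114
  (81/11, 0) → P = 243/11

At the optimal vertex, -11x + 10y = -81 and y = 0.
Solving simultaneously gives x = 81/11, y = 0.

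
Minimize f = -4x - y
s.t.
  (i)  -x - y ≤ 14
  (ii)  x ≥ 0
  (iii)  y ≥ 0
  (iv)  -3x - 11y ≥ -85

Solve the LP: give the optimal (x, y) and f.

Extreme points and f = -4x - y:
  (0, 0) → f = 0
  (0, 85/11) → f = -85/11
  (85/3, 0) → f = -340/3

At the optimal vertex, y = 0 and -3x - 11y = -85.
Solving simultaneously gives x = 85/3, y = 0.

x = 85/3, y = 0, minimum f = -340/3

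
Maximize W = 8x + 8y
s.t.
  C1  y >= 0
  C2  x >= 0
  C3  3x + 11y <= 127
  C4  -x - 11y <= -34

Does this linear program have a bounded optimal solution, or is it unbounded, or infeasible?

bounded optimum

Feasible corners and W = 8x + 8y:
  (127/3, 0) → W = 1016/3
  (34, 0) → W = 272
  (0, 127/11) → W = 1016/11
  (0, 34/11) → W = 272/11
The feasible region has finitely many vertices and no improving ray; the maximum is 1016/3 at (127/3, 0).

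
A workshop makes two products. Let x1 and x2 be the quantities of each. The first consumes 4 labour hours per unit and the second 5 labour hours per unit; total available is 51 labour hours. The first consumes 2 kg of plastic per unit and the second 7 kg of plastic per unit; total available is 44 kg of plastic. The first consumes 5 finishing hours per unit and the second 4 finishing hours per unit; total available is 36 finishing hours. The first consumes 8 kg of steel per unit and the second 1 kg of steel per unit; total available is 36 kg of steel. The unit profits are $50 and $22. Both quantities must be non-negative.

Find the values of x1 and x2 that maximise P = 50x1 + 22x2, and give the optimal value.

x1 = 4, x2 = 4, maximum P = 288

Corner points and P = 50x1 + 22x2:
  (0, 0) → P = 0
  (0, 44/7) → P = 968/7
  (9/2, 0) → P = 225
  (76/27, 148/27) → P = 784/3
  (4, 4) → P = 288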